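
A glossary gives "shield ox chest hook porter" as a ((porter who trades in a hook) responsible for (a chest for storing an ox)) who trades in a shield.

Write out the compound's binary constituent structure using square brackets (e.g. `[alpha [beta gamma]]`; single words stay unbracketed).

Whole compound: head "porter" (specifically "ox chest hook porter"), modifier "shield".
Inside "ox chest hook porter": head "porter" (specifically "hook porter"), modifier "ox chest".
Inside "ox chest": head "chest", modifier "ox".
Inside "hook porter": head "porter", modifier "hook".
So the structure is [shield [[ox chest] [hook porter]]].

[shield [[ox chest] [hook porter]]]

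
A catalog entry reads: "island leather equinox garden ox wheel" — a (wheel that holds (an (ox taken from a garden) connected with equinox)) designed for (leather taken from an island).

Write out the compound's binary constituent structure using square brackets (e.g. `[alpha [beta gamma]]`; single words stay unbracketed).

[[island leather] [[equinox [garden ox]] wheel]]

The outermost head in the paraphrase is "wheel" (specifically "equinox garden ox wheel"), modified by "island leather".
Within "island leather", the head is "leather" and the modifier is "island".
Within "equinox garden ox wheel", the head is "wheel" and the modifier is "equinox garden ox".
Within "equinox garden ox", the head is "ox" (specifically "garden ox") and the modifier is "equinox".
Within "garden ox", the head is "ox" and the modifier is "garden".
Putting it together: [[island leather] [[equinox [garden ox]] wheel]].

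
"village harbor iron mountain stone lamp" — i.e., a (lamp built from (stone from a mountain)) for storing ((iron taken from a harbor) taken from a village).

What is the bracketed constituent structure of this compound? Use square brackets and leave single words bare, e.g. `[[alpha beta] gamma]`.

[[village [harbor iron]] [[mountain stone] lamp]]

Overall it is a kind of lamp (specifically "mountain stone lamp"); the modifier is "village harbor iron".
Within "village harbor iron", the head is "iron" (specifically "harbor iron") and the modifier is "village".
Within "harbor iron", the head is "iron" and the modifier is "harbor".
Within "mountain stone lamp", the head is "lamp" and the modifier is "mountain stone".
Within "mountain stone", the head is "stone" and the modifier is "mountain".
Putting it together: [[village [harbor iron]] [[mountain stone] lamp]].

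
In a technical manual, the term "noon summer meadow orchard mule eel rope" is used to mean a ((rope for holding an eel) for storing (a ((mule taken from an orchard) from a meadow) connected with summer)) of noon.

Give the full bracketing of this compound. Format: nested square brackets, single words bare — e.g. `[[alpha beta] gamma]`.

At the top level: head "rope" (specifically "summer meadow orchard mule eel rope"); modifier "noon".
Within "summer meadow orchard mule eel rope", the head is "rope" (specifically "eel rope") and the modifier is "summer meadow orchard mule".
Within "summer meadow orchard mule", the head is "mule" (specifically "meadow orchard mule") and the modifier is "summer".
Within "meadow orchard mule", the head is "mule" (specifically "orchard mule") and the modifier is "meadow".
Within "orchard mule", the head is "mule" and the modifier is "orchard".
Within "eel rope", the head is "rope" and the modifier is "eel".
Assembled: [noon [[summer [meadow [orchard mule]]] [eel rope]]].

[noon [[summer [meadow [orchard mule]]] [eel rope]]]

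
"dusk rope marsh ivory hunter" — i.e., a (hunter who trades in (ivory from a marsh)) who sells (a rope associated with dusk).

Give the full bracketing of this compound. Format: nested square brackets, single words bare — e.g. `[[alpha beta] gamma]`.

The outermost head in the paraphrase is "hunter" (specifically "marsh ivory hunter"), modified by "dusk rope".
Within "dusk rope", the head is "rope" and the modifier is "dusk".
Within "marsh ivory hunter", the head is "hunter" and the modifier is "marsh ivory".
Within "marsh ivory", the head is "ivory" and the modifier is "marsh".
Assembled: [[dusk rope] [[marsh ivory] hunter]].

[[dusk rope] [[marsh ivory] hunter]]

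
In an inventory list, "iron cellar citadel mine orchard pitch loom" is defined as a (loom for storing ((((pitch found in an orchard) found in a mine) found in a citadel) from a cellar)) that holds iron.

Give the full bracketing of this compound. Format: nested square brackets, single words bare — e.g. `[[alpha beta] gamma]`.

At the top level: head "loom" (specifically "cellar citadel mine orchard pitch loom"); modifier "iron".
"cellar citadel mine orchard pitch loom" → head "loom", modifier "cellar citadel mine orchard pitch".
"cellar citadel mine orchard pitch" → head "pitch" (specifically "citadel mine orchard pitch"), modifier "cellar".
"citadel mine orchard pitch" → head "pitch" (specifically "mine orchard pitch"), modifier "citadel".
"mine orchard pitch" → head "pitch" (specifically "orchard pitch"), modifier "mine".
"orchard pitch" → head "pitch", modifier "orchard".
Putting it together: [iron [[cellar [citadel [mine [orchard pitch]]]] loom]].

[iron [[cellar [citadel [mine [orchard pitch]]]] loom]]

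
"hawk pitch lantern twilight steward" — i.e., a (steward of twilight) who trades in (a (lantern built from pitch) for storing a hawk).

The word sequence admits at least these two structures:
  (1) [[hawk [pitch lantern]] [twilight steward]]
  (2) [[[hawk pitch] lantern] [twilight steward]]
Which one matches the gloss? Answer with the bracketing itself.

The paraphrase's head is the "steward" part ("twilight steward"); its modifier is "hawk pitch lantern".
That top-level split, carried through the inner groups, gives [[hawk [pitch lantern]] [twilight steward]].

[[hawk [pitch lantern]] [twilight steward]]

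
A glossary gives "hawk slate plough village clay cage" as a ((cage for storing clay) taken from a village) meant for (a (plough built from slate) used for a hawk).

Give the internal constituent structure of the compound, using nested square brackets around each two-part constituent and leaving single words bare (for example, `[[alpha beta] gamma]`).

[[hawk [slate plough]] [village [clay cage]]]

At the top level: head "cage" (specifically "village clay cage"); modifier "hawk slate plough".
Within "hawk slate plough", the head is "plough" (specifically "slate plough") and the modifier is "hawk".
Within "slate plough", the head is "plough" and the modifier is "slate".
Within "village clay cage", the head is "cage" (specifically "clay cage") and the modifier is "village".
Within "clay cage", the head is "cage" and the modifier is "clay".
Putting it together: [[hawk [slate plough]] [village [clay cage]]].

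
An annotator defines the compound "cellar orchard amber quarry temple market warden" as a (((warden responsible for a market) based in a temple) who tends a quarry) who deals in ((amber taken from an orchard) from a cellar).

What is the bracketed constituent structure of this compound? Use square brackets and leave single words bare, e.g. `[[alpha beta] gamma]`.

Overall it is a kind of warden (specifically "quarry temple market warden"); the modifier is "cellar orchard amber".
"cellar orchard amber" → head "amber" (specifically "orchard amber"), modifier "cellar".
"orchard amber" → head "amber", modifier "orchard".
"quarry temple market warden" → head "warden" (specifically "temple market warden"), modifier "quarry".
"temple market warden" → head "warden" (specifically "market warden"), modifier "temple".
"market warden" → head "warden", modifier "market".
Putting it together: [[cellar [orchard amber]] [quarry [temple [market warden]]]].

[[cellar [orchard amber]] [quarry [temple [market warden]]]]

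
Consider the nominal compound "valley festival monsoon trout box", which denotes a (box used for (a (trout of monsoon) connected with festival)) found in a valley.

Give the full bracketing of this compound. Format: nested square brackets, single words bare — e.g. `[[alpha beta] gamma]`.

Overall it is a kind of box (specifically "festival monsoon trout box"); the modifier is "valley".
"festival monsoon trout box" → head "box", modifier "festival monsoon trout".
"festival monsoon trout" → head "trout" (specifically "monsoon trout"), modifier "festival".
"monsoon trout" → head "trout", modifier "monsoon".
So the structure is [valley [[festival [monsoon trout]] box]].

[valley [[festival [monsoon trout]] box]]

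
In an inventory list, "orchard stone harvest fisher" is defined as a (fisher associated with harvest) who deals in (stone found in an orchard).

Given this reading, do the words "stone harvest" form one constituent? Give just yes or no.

no

The top-level split is [orchard stone] [harvest fisher]; the full structure is [[orchard stone] [harvest fisher]].
"stone harvest" straddles a constituent boundary, so it is not a single unit.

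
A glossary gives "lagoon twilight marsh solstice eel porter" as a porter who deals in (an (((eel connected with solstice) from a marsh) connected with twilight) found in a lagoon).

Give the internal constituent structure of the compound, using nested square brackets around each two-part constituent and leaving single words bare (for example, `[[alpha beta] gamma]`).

[[lagoon [twilight [marsh [solstice eel]]]] porter]

At the top level: head "porter"; modifier "lagoon twilight marsh solstice eel".
Within "lagoon twilight marsh solstice eel", the head is "eel" (specifically "twilight marsh solstice eel") and the modifier is "lagoon".
Within "twilight marsh solstice eel", the head is "eel" (specifically "marsh solstice eel") and the modifier is "twilight".
Within "marsh solstice eel", the head is "eel" (specifically "solstice eel") and the modifier is "marsh".
Within "solstice eel", the head is "eel" and the modifier is "solstice".
Assembled: [[lagoon [twilight [marsh [solstice eel]]]] porter].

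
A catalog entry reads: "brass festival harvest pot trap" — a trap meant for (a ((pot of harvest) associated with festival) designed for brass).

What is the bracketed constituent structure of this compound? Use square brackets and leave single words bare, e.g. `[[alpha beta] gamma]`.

Whole compound: head "trap", modifier "brass festival harvest pot".
Inside "brass festival harvest pot": head "pot" (specifically "festival harvest pot"), modifier "brass".
Inside "festival harvest pot": head "pot" (specifically "harvest pot"), modifier "festival".
Inside "harvest pot": head "pot", modifier "harvest".
So the structure is [[brass [festival [harvest pot]]] trap].

[[brass [festival [harvest pot]]] trap]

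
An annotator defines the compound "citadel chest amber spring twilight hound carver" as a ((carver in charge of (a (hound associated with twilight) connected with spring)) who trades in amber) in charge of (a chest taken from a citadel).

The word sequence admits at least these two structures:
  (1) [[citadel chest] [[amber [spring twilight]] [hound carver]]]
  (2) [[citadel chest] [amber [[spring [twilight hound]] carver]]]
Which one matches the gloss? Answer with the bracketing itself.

The paraphrase's head is the "carver" part ("amber spring twilight hound carver"); its modifier is "citadel chest".
That top-level split, carried through the inner groups, gives [[citadel chest] [amber [[spring [twilight hound]] carver]]].

[[citadel chest] [amber [[spring [twilight hound]] carver]]]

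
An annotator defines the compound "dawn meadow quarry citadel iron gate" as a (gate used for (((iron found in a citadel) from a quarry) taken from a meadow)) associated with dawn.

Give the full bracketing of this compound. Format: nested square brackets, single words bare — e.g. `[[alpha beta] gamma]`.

The outermost head in the paraphrase is "gate" (specifically "meadow quarry citadel iron gate"), modified by "dawn".
Within "meadow quarry citadel iron gate", the head is "gate" and the modifier is "meadow quarry citadel iron".
Within "meadow quarry citadel iron", the head is "iron" (specifically "quarry citadel iron") and the modifier is "meadow".
Within "quarry citadel iron", the head is "iron" (specifically "citadel iron") and the modifier is "quarry".
Within "citadel iron", the head is "iron" and the modifier is "citadel".
So the structure is [dawn [[meadow [quarry [citadel iron]]] gate]].

[dawn [[meadow [quarry [citadel iron]]] gate]]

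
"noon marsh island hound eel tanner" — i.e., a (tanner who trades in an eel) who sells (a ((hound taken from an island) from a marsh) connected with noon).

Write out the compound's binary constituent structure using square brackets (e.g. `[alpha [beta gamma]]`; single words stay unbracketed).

Whole compound: head "tanner" (specifically "eel tanner"), modifier "noon marsh island hound".
"noon marsh island hound" → head "hound" (specifically "marsh island hound"), modifier "noon".
"marsh island hound" → head "hound" (specifically "island hound"), modifier "marsh".
"island hound" → head "hound", modifier "island".
"eel tanner" → head "tanner", modifier "eel".
Assembled: [[noon [marsh [island hound]]] [eel tanner]].

[[noon [marsh [island hound]]] [eel tanner]]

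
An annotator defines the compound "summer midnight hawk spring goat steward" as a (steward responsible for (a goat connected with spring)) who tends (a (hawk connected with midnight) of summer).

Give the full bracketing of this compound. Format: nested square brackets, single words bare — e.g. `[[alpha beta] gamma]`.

[[summer [midnight hawk]] [[spring goat] steward]]

At the top level: head "steward" (specifically "spring goat steward"); modifier "summer midnight hawk".
Within "summer midnight hawk", the head is "hawk" (specifically "midnight hawk") and the modifier is "summer".
Within "midnight hawk", the head is "hawk" and the modifier is "midnight".
Within "spring goat steward", the head is "steward" and the modifier is "spring goat".
Within "spring goat", the head is "goat" and the modifier is "spring".
So the structure is [[summer [midnight hawk]] [[spring goat] steward]].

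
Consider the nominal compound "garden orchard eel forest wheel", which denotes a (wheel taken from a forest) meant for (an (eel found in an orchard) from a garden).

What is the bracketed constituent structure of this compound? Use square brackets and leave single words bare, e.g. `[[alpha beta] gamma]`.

At the top level: head "wheel" (specifically "forest wheel"); modifier "garden orchard eel".
Within "garden orchard eel", the head is "eel" (specifically "orchard eel") and the modifier is "garden".
Within "orchard eel", the head is "eel" and the modifier is "orchard".
Within "forest wheel", the head is "wheel" and the modifier is "forest".
Assembled: [[garden [orchard eel]] [forest wheel]].

[[garden [orchard eel]] [forest wheel]]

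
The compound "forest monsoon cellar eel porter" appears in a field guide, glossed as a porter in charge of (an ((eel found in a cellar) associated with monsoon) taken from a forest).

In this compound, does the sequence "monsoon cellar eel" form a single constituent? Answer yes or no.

The paraphrase groups the words so that "monsoon cellar eel" is one unit: it corresponds to a single parenthesized sub-phrase.
The full structure is [[forest [monsoon [cellar eel]]] porter], in which [monsoon cellar eel] is a constituent.

yes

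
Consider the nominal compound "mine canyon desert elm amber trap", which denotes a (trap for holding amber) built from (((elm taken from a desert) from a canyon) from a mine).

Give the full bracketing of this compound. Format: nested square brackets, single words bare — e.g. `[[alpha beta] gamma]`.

Overall it is a kind of trap (specifically "amber trap"); the modifier is "mine canyon desert elm".
Inside "mine canyon desert elm": head "elm" (specifically "canyon desert elm"), modifier "mine".
Inside "canyon desert elm": head "elm" (specifically "desert elm"), modifier "canyon".
Inside "desert elm": head "elm", modifier "desert".
Inside "amber trap": head "trap", modifier "amber".
Assembled: [[mine [canyon [desert elm]]] [amber trap]].

[[mine [canyon [desert elm]]] [amber trap]]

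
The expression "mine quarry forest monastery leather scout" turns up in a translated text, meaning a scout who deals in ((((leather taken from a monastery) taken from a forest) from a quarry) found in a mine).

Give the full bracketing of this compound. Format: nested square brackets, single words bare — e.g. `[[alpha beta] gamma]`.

[[mine [quarry [forest [monastery leather]]]] scout]

Overall it is a kind of scout; the modifier is "mine quarry forest monastery leather".
Inside "mine quarry forest monastery leather": head "leather" (specifically "quarry forest monastery leather"), modifier "mine".
Inside "quarry forest monastery leather": head "leather" (specifically "forest monastery leather"), modifier "quarry".
Inside "forest monastery leather": head "leather" (specifically "monastery leather"), modifier "forest".
Inside "monastery leather": head "leather", modifier "monastery".
Putting it together: [[mine [quarry [forest [monastery leather]]]] scout].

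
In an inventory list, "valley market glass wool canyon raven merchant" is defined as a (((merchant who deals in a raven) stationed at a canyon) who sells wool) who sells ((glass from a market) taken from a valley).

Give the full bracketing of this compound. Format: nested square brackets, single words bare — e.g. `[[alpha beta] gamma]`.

Whole compound: head "merchant" (specifically "wool canyon raven merchant"), modifier "valley market glass".
"valley market glass" → head "glass" (specifically "market glass"), modifier "valley".
"market glass" → head "glass", modifier "market".
"wool canyon raven merchant" → head "merchant" (specifically "canyon raven merchant"), modifier "wool".
"canyon raven merchant" → head "merchant" (specifically "raven merchant"), modifier "canyon".
"raven merchant" → head "merchant", modifier "raven".
Putting it together: [[valley [market glass]] [wool [canyon [raven merchant]]]].

[[valley [market glass]] [wool [canyon [raven merchant]]]]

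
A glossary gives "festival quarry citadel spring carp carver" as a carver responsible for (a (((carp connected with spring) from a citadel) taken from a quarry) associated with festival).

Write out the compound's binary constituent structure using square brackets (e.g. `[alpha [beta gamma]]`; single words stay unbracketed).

[[festival [quarry [citadel [spring carp]]]] carver]

At the top level: head "carver"; modifier "festival quarry citadel spring carp".
Inside "festival quarry citadel spring carp": head "carp" (specifically "quarry citadel spring carp"), modifier "festival".
Inside "quarry citadel spring carp": head "carp" (specifically "citadel spring carp"), modifier "quarry".
Inside "citadel spring carp": head "carp" (specifically "spring carp"), modifier "citadel".
Inside "spring carp": head "carp", modifier "spring".
Putting it together: [[festival [quarry [citadel [spring carp]]]] carver].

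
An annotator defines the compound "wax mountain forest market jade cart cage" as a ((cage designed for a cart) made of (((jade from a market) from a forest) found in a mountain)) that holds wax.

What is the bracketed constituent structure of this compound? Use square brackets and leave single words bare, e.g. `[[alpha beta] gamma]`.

Whole compound: head "cage" (specifically "mountain forest market jade cart cage"), modifier "wax".
Inside "mountain forest market jade cart cage": head "cage" (specifically "cart cage"), modifier "mountain forest market jade".
Inside "mountain forest market jade": head "jade" (specifically "forest market jade"), modifier "mountain".
Inside "forest market jade": head "jade" (specifically "market jade"), modifier "forest".
Inside "market jade": head "jade", modifier "market".
Inside "cart cage": head "cage", modifier "cart".
Assembled: [wax [[mountain [forest [market jade]]] [cart cage]]].

[wax [[mountain [forest [market jade]]] [cart cage]]]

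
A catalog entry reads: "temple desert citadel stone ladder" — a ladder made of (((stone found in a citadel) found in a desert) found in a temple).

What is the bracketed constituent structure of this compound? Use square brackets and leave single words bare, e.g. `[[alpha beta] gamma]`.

Whole compound: head "ladder", modifier "temple desert citadel stone".
"temple desert citadel stone" → head "stone" (specifically "desert citadel stone"), modifier "temple".
"desert citadel stone" → head "stone" (specifically "citadel stone"), modifier "desert".
"citadel stone" → head "stone", modifier "citadel".
Putting it together: [[temple [desert [citadel stone]]] ladder].

[[temple [desert [citadel stone]]] ladder]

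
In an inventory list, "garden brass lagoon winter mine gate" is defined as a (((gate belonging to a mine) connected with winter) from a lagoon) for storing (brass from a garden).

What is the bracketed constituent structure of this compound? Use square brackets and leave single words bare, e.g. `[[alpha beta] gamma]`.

[[garden brass] [lagoon [winter [mine gate]]]]

The outermost head in the paraphrase is "gate" (specifically "lagoon winter mine gate"), modified by "garden brass".
Within "garden brass", the head is "brass" and the modifier is "garden".
Within "lagoon winter mine gate", the head is "gate" (specifically "winter mine gate") and the modifier is "lagoon".
Within "winter mine gate", the head is "gate" (specifically "mine gate") and the modifier is "winter".
Within "mine gate", the head is "gate" and the modifier is "mine".
Assembled: [[garden brass] [lagoon [winter [mine gate]]]].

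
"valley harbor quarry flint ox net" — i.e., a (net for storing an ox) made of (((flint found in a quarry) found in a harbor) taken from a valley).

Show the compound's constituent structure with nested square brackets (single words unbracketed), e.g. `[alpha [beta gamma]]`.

[[valley [harbor [quarry flint]]] [ox net]]

At the top level: head "net" (specifically "ox net"); modifier "valley harbor quarry flint".
Within "valley harbor quarry flint", the head is "flint" (specifically "harbor quarry flint") and the modifier is "valley".
Within "harbor quarry flint", the head is "flint" (specifically "quarry flint") and the modifier is "harbor".
Within "quarry flint", the head is "flint" and the modifier is "quarry".
Within "ox net", the head is "net" and the modifier is "ox".
Assembled: [[valley [harbor [quarry flint]]] [ox net]].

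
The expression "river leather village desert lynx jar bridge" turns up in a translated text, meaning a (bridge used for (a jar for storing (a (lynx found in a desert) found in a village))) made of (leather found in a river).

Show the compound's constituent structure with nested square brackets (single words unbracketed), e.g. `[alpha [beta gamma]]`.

The outermost head in the paraphrase is "bridge" (specifically "village desert lynx jar bridge"), modified by "river leather".
Inside "river leather": head "leather", modifier "river".
Inside "village desert lynx jar bridge": head "bridge", modifier "village desert lynx jar".
Inside "village desert lynx jar": head "jar", modifier "village desert lynx".
Inside "village desert lynx": head "lynx" (specifically "desert lynx"), modifier "village".
Inside "desert lynx": head "lynx", modifier "desert".
Putting it together: [[river leather] [[[village [desert lynx]] jar] bridge]].

[[river leather] [[[village [desert lynx]] jar] bridge]]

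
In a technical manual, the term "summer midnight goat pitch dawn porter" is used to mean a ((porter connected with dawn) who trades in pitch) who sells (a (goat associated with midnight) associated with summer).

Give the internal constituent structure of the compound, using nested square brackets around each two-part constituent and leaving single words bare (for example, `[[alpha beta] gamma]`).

[[summer [midnight goat]] [pitch [dawn porter]]]

Whole compound: head "porter" (specifically "pitch dawn porter"), modifier "summer midnight goat".
Within "summer midnight goat", the head is "goat" (specifically "midnight goat") and the modifier is "summer".
Within "midnight goat", the head is "goat" and the modifier is "midnight".
Within "pitch dawn porter", the head is "porter" (specifically "dawn porter") and the modifier is "pitch".
Within "dawn porter", the head is "porter" and the modifier is "dawn".
Putting it together: [[summer [midnight goat]] [pitch [dawn porter]]].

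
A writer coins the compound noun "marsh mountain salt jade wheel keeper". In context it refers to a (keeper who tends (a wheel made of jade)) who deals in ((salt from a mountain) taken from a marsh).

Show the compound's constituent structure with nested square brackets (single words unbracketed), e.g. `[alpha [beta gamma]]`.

Whole compound: head "keeper" (specifically "jade wheel keeper"), modifier "marsh mountain salt".
Inside "marsh mountain salt": head "salt" (specifically "mountain salt"), modifier "marsh".
Inside "mountain salt": head "salt", modifier "mountain".
Inside "jade wheel keeper": head "keeper", modifier "jade wheel".
Inside "jade wheel": head "wheel", modifier "jade".
Assembled: [[marsh [mountain salt]] [[jade wheel] keeper]].

[[marsh [mountain salt]] [[jade wheel] keeper]]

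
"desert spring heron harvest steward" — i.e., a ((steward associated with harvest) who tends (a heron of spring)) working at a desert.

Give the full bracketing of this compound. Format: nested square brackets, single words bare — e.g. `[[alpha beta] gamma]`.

Whole compound: head "steward" (specifically "spring heron harvest steward"), modifier "desert".
Within "spring heron harvest steward", the head is "steward" (specifically "harvest steward") and the modifier is "spring heron".
Within "spring heron", the head is "heron" and the modifier is "spring".
Within "harvest steward", the head is "steward" and the modifier is "harvest".
Putting it together: [desert [[spring heron] [harvest steward]]].

[desert [[spring heron] [harvest steward]]]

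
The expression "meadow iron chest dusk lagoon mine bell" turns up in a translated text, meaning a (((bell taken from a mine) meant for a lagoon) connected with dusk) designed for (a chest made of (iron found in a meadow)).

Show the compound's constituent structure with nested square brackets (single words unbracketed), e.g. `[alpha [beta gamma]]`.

[[[meadow iron] chest] [dusk [lagoon [mine bell]]]]

Whole compound: head "bell" (specifically "dusk lagoon mine bell"), modifier "meadow iron chest".
Within "meadow iron chest", the head is "chest" and the modifier is "meadow iron".
Within "meadow iron", the head is "iron" and the modifier is "meadow".
Within "dusk lagoon mine bell", the head is "bell" (specifically "lagoon mine bell") and the modifier is "dusk".
Within "lagoon mine bell", the head is "bell" (specifically "mine bell") and the modifier is "lagoon".
Within "mine bell", the head is "bell" and the modifier is "mine".
Putting it together: [[[meadow iron] chest] [dusk [lagoon [mine bell]]]].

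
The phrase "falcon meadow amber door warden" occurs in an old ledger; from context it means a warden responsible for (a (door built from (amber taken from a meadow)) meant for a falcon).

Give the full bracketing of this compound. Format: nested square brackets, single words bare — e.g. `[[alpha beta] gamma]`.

At the top level: head "warden"; modifier "falcon meadow amber door".
Inside "falcon meadow amber door": head "door" (specifically "meadow amber door"), modifier "falcon".
Inside "meadow amber door": head "door", modifier "meadow amber".
Inside "meadow amber": head "amber", modifier "meadow".
So the structure is [[falcon [[meadow amber] door]] warden].

[[falcon [[meadow amber] door]] warden]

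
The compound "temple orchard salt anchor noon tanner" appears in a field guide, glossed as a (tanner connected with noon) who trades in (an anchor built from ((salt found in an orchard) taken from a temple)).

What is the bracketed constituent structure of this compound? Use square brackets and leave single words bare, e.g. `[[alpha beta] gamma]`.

Overall it is a kind of tanner (specifically "noon tanner"); the modifier is "temple orchard salt anchor".
Within "temple orchard salt anchor", the head is "anchor" and the modifier is "temple orchard salt".
Within "temple orchard salt", the head is "salt" (specifically "orchard salt") and the modifier is "temple".
Within "orchard salt", the head is "salt" and the modifier is "orchard".
Within "noon tanner", the head is "tanner" and the modifier is "noon".
Assembled: [[[temple [orchard salt]] anchor] [noon tanner]].

[[[temple [orchard salt]] anchor] [noon tanner]]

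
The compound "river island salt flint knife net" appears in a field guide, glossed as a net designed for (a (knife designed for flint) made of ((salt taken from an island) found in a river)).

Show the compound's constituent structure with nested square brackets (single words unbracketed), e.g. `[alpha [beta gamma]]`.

Whole compound: head "net", modifier "river island salt flint knife".
Within "river island salt flint knife", the head is "knife" (specifically "flint knife") and the modifier is "river island salt".
Within "river island salt", the head is "salt" (specifically "island salt") and the modifier is "river".
Within "island salt", the head is "salt" and the modifier is "island".
Within "flint knife", the head is "knife" and the modifier is "flint".
Putting it together: [[[river [island salt]] [flint knife]] net].

[[[river [island salt]] [flint knife]] net]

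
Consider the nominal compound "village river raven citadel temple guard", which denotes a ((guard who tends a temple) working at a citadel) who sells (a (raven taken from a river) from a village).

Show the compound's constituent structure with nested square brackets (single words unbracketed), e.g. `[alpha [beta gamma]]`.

The outermost head in the paraphrase is "guard" (specifically "citadel temple guard"), modified by "village river raven".
"village river raven" → head "raven" (specifically "river raven"), modifier "village".
"river raven" → head "raven", modifier "river".
"citadel temple guard" → head "guard" (specifically "temple guard"), modifier "citadel".
"temple guard" → head "guard", modifier "temple".
Assembled: [[village [river raven]] [citadel [temple guard]]].

[[village [river raven]] [citadel [temple guard]]]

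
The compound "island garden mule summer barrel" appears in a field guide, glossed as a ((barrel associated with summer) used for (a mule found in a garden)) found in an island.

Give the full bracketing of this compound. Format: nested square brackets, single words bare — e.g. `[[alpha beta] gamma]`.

Overall it is a kind of barrel (specifically "garden mule summer barrel"); the modifier is "island".
Within "garden mule summer barrel", the head is "barrel" (specifically "summer barrel") and the modifier is "garden mule".
Within "garden mule", the head is "mule" and the modifier is "garden".
Within "summer barrel", the head is "barrel" and the modifier is "summer".
So the structure is [island [[garden mule] [summer barrel]]].

[island [[garden mule] [summer barrel]]]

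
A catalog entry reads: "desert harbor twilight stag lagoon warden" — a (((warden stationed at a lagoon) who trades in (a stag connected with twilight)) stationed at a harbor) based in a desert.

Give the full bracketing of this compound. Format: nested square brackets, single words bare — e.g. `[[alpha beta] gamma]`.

The outermost head in the paraphrase is "warden" (specifically "harbor twilight stag lagoon warden"), modified by "desert".
Inside "harbor twilight stag lagoon warden": head "warden" (specifically "twilight stag lagoon warden"), modifier "harbor".
Inside "twilight stag lagoon warden": head "warden" (specifically "lagoon warden"), modifier "twilight stag".
Inside "twilight stag": head "stag", modifier "twilight".
Inside "lagoon warden": head "warden", modifier "lagoon".
Putting it together: [desert [harbor [[twilight stag] [lagoon warden]]]].

[desert [harbor [[twilight stag] [lagoon warden]]]]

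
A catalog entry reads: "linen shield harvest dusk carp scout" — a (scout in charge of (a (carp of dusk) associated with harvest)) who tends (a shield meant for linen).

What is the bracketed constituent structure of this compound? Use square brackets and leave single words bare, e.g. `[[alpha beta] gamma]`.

[[linen shield] [[harvest [dusk carp]] scout]]

At the top level: head "scout" (specifically "harvest dusk carp scout"); modifier "linen shield".
"linen shield" → head "shield", modifier "linen".
"harvest dusk carp scout" → head "scout", modifier "harvest dusk carp".
"harvest dusk carp" → head "carp" (specifically "dusk carp"), modifier "harvest".
"dusk carp" → head "carp", modifier "dusk".
Putting it together: [[linen shield] [[harvest [dusk carp]] scout]].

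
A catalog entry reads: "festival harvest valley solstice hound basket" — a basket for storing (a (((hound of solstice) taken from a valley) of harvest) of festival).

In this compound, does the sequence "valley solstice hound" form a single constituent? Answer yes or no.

The paraphrase groups the words so that "valley solstice hound" is one unit: it corresponds to a single parenthesized sub-phrase.
The full structure is [[festival [harvest [valley [solstice hound]]]] basket], in which [valley solstice hound] is a constituent.

yes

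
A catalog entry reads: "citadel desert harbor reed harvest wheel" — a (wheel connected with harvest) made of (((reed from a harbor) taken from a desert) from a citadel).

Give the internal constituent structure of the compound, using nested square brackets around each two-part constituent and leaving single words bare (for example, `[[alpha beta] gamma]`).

[[citadel [desert [harbor reed]]] [harvest wheel]]

At the top level: head "wheel" (specifically "harvest wheel"); modifier "citadel desert harbor reed".
Inside "citadel desert harbor reed": head "reed" (specifically "desert harbor reed"), modifier "citadel".
Inside "desert harbor reed": head "reed" (specifically "harbor reed"), modifier "desert".
Inside "harbor reed": head "reed", modifier "harbor".
Inside "harvest wheel": head "wheel", modifier "harvest".
Putting it together: [[citadel [desert [harbor reed]]] [harvest wheel]].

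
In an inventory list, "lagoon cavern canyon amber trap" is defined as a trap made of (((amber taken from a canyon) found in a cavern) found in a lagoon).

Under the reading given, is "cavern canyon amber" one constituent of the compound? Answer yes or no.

The paraphrase groups the words so that "cavern canyon amber" is one unit: it corresponds to a single parenthesized sub-phrase.
The full structure is [[lagoon [cavern [canyon amber]]] trap], in which [cavern canyon amber] is a constituent.

yes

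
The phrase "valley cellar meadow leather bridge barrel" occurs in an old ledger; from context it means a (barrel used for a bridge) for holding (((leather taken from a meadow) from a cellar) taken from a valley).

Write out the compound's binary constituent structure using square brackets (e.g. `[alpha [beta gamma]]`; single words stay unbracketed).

At the top level: head "barrel" (specifically "bridge barrel"); modifier "valley cellar meadow leather".
Within "valley cellar meadow leather", the head is "leather" (specifically "cellar meadow leather") and the modifier is "valley".
Within "cellar meadow leather", the head is "leather" (specifically "meadow leather") and the modifier is "cellar".
Within "meadow leather", the head is "leather" and the modifier is "meadow".
Within "bridge barrel", the head is "barrel" and the modifier is "bridge".
So the structure is [[valley [cellar [meadow leather]]] [bridge barrel]].

[[valley [cellar [meadow leather]]] [bridge barrel]]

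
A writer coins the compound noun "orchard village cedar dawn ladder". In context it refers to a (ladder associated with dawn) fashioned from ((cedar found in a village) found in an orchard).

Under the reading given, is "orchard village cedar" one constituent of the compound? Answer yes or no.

yes

The paraphrase groups the words so that "orchard village cedar" is one unit: it corresponds to a single parenthesized sub-phrase.
The full structure is [[orchard [village cedar]] [dawn ladder]], in which [orchard village cedar] is a constituent.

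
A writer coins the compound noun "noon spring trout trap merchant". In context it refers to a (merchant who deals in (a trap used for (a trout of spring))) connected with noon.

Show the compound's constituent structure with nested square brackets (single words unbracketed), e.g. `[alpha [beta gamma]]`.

[noon [[[spring trout] trap] merchant]]

Whole compound: head "merchant" (specifically "spring trout trap merchant"), modifier "noon".
"spring trout trap merchant" → head "merchant", modifier "spring trout trap".
"spring trout trap" → head "trap", modifier "spring trout".
"spring trout" → head "trout", modifier "spring".
Putting it together: [noon [[[spring trout] trap] merchant]].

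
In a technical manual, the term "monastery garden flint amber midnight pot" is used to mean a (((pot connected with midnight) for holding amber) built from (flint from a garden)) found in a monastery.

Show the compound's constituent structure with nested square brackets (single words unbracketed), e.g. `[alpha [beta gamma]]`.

At the top level: head "pot" (specifically "garden flint amber midnight pot"); modifier "monastery".
Within "garden flint amber midnight pot", the head is "pot" (specifically "amber midnight pot") and the modifier is "garden flint".
Within "garden flint", the head is "flint" and the modifier is "garden".
Within "amber midnight pot", the head is "pot" (specifically "midnight pot") and the modifier is "amber".
Within "midnight pot", the head is "pot" and the modifier is "midnight".
Putting it together: [monastery [[garden flint] [amber [midnight pot]]]].

[monastery [[garden flint] [amber [midnight pot]]]]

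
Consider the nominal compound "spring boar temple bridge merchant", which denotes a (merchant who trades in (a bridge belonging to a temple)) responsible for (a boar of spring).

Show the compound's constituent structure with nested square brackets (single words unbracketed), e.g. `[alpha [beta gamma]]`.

Whole compound: head "merchant" (specifically "temple bridge merchant"), modifier "spring boar".
"spring boar" → head "boar", modifier "spring".
"temple bridge merchant" → head "merchant", modifier "temple bridge".
"temple bridge" → head "bridge", modifier "temple".
So the structure is [[spring boar] [[temple bridge] merchant]].

[[spring boar] [[temple bridge] merchant]]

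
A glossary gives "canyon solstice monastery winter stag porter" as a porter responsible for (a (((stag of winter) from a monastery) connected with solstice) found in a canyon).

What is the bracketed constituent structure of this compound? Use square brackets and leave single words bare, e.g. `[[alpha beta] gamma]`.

Overall it is a kind of porter; the modifier is "canyon solstice monastery winter stag".
"canyon solstice monastery winter stag" → head "stag" (specifically "solstice monastery winter stag"), modifier "canyon".
"solstice monastery winter stag" → head "stag" (specifically "monastery winter stag"), modifier "solstice".
"monastery winter stag" → head "stag" (specifically "winter stag"), modifier "monastery".
"winter stag" → head "stag", modifier "winter".
Assembled: [[canyon [solstice [monastery [winter stag]]]] porter].

[[canyon [solstice [monastery [winter stag]]]] porter]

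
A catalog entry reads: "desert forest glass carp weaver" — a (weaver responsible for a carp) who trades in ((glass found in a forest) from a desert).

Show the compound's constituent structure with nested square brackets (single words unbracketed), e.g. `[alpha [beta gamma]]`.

At the top level: head "weaver" (specifically "carp weaver"); modifier "desert forest glass".
Inside "desert forest glass": head "glass" (specifically "forest glass"), modifier "desert".
Inside "forest glass": head "glass", modifier "forest".
Inside "carp weaver": head "weaver", modifier "carp".
Putting it together: [[desert [forest glass]] [carp weaver]].

[[desert [forest glass]] [carp weaver]]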